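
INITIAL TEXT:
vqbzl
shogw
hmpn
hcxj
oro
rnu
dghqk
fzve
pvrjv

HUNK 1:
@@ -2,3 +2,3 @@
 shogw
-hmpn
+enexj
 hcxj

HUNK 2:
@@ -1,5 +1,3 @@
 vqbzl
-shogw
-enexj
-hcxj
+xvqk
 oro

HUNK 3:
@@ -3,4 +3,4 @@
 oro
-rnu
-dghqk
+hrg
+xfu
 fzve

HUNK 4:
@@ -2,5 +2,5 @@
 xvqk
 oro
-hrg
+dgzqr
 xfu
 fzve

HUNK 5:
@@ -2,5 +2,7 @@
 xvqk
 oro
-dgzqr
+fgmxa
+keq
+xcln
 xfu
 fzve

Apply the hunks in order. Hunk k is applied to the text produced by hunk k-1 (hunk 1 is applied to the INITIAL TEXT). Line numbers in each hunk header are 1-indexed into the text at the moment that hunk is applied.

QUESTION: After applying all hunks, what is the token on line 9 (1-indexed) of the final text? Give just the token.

Hunk 1: at line 2 remove [hmpn] add [enexj] -> 9 lines: vqbzl shogw enexj hcxj oro rnu dghqk fzve pvrjv
Hunk 2: at line 1 remove [shogw,enexj,hcxj] add [xvqk] -> 7 lines: vqbzl xvqk oro rnu dghqk fzve pvrjv
Hunk 3: at line 3 remove [rnu,dghqk] add [hrg,xfu] -> 7 lines: vqbzl xvqk oro hrg xfu fzve pvrjv
Hunk 4: at line 2 remove [hrg] add [dgzqr] -> 7 lines: vqbzl xvqk oro dgzqr xfu fzve pvrjv
Hunk 5: at line 2 remove [dgzqr] add [fgmxa,keq,xcln] -> 9 lines: vqbzl xvqk oro fgmxa keq xcln xfu fzve pvrjv
Final line 9: pvrjv

Answer: pvrjv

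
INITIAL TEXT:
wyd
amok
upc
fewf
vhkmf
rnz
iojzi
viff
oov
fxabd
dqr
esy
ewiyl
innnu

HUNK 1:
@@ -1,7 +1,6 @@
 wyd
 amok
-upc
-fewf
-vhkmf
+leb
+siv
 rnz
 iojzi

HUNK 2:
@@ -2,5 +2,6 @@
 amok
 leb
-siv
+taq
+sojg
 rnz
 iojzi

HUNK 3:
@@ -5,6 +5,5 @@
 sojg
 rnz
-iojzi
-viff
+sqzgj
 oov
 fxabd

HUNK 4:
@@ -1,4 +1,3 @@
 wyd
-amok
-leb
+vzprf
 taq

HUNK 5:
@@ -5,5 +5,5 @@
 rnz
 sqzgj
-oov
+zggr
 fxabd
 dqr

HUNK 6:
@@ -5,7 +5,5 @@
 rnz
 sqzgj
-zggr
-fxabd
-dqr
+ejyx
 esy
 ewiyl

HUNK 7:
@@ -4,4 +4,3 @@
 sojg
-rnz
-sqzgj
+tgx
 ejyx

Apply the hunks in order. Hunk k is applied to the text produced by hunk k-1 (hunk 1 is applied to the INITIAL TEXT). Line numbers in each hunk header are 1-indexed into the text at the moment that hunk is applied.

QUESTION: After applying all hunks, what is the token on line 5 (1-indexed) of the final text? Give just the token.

Answer: tgx

Derivation:
Hunk 1: at line 1 remove [upc,fewf,vhkmf] add [leb,siv] -> 13 lines: wyd amok leb siv rnz iojzi viff oov fxabd dqr esy ewiyl innnu
Hunk 2: at line 2 remove [siv] add [taq,sojg] -> 14 lines: wyd amok leb taq sojg rnz iojzi viff oov fxabd dqr esy ewiyl innnu
Hunk 3: at line 5 remove [iojzi,viff] add [sqzgj] -> 13 lines: wyd amok leb taq sojg rnz sqzgj oov fxabd dqr esy ewiyl innnu
Hunk 4: at line 1 remove [amok,leb] add [vzprf] -> 12 lines: wyd vzprf taq sojg rnz sqzgj oov fxabd dqr esy ewiyl innnu
Hunk 5: at line 5 remove [oov] add [zggr] -> 12 lines: wyd vzprf taq sojg rnz sqzgj zggr fxabd dqr esy ewiyl innnu
Hunk 6: at line 5 remove [zggr,fxabd,dqr] add [ejyx] -> 10 lines: wyd vzprf taq sojg rnz sqzgj ejyx esy ewiyl innnu
Hunk 7: at line 4 remove [rnz,sqzgj] add [tgx] -> 9 lines: wyd vzprf taq sojg tgx ejyx esy ewiyl innnu
Final line 5: tgx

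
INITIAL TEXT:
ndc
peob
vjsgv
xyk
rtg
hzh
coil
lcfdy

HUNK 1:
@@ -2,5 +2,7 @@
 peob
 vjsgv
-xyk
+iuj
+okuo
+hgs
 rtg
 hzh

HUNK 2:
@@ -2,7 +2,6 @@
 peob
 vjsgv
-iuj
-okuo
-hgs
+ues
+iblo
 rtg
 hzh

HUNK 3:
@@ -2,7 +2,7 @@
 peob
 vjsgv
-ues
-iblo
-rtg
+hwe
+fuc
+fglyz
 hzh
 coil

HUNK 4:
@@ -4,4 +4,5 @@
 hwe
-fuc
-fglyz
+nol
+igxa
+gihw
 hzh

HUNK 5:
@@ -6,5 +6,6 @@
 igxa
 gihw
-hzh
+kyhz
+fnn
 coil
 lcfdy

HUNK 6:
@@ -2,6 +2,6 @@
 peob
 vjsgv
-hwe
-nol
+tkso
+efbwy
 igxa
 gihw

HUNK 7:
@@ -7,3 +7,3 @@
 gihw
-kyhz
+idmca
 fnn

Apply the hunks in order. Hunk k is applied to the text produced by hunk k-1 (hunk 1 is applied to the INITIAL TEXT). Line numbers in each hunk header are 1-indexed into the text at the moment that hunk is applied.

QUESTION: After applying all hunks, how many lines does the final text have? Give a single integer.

Hunk 1: at line 2 remove [xyk] add [iuj,okuo,hgs] -> 10 lines: ndc peob vjsgv iuj okuo hgs rtg hzh coil lcfdy
Hunk 2: at line 2 remove [iuj,okuo,hgs] add [ues,iblo] -> 9 lines: ndc peob vjsgv ues iblo rtg hzh coil lcfdy
Hunk 3: at line 2 remove [ues,iblo,rtg] add [hwe,fuc,fglyz] -> 9 lines: ndc peob vjsgv hwe fuc fglyz hzh coil lcfdy
Hunk 4: at line 4 remove [fuc,fglyz] add [nol,igxa,gihw] -> 10 lines: ndc peob vjsgv hwe nol igxa gihw hzh coil lcfdy
Hunk 5: at line 6 remove [hzh] add [kyhz,fnn] -> 11 lines: ndc peob vjsgv hwe nol igxa gihw kyhz fnn coil lcfdy
Hunk 6: at line 2 remove [hwe,nol] add [tkso,efbwy] -> 11 lines: ndc peob vjsgv tkso efbwy igxa gihw kyhz fnn coil lcfdy
Hunk 7: at line 7 remove [kyhz] add [idmca] -> 11 lines: ndc peob vjsgv tkso efbwy igxa gihw idmca fnn coil lcfdy
Final line count: 11

Answer: 11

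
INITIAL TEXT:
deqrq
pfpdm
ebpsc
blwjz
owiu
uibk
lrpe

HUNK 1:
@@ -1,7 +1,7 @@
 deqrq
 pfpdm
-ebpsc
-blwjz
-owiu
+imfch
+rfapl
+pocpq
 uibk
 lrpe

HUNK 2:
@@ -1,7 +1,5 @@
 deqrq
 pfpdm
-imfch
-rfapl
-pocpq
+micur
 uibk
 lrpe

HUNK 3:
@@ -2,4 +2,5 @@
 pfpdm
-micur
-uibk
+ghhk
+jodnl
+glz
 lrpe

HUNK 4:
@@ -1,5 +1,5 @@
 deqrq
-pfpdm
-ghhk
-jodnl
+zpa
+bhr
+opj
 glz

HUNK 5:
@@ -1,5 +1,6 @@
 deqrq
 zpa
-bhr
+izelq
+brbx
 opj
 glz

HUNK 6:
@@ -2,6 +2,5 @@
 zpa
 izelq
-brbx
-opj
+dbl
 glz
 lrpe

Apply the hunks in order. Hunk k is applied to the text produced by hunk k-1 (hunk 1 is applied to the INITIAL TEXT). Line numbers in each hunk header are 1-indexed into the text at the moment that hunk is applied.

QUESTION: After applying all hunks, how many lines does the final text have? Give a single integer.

Answer: 6

Derivation:
Hunk 1: at line 1 remove [ebpsc,blwjz,owiu] add [imfch,rfapl,pocpq] -> 7 lines: deqrq pfpdm imfch rfapl pocpq uibk lrpe
Hunk 2: at line 1 remove [imfch,rfapl,pocpq] add [micur] -> 5 lines: deqrq pfpdm micur uibk lrpe
Hunk 3: at line 2 remove [micur,uibk] add [ghhk,jodnl,glz] -> 6 lines: deqrq pfpdm ghhk jodnl glz lrpe
Hunk 4: at line 1 remove [pfpdm,ghhk,jodnl] add [zpa,bhr,opj] -> 6 lines: deqrq zpa bhr opj glz lrpe
Hunk 5: at line 1 remove [bhr] add [izelq,brbx] -> 7 lines: deqrq zpa izelq brbx opj glz lrpe
Hunk 6: at line 2 remove [brbx,opj] add [dbl] -> 6 lines: deqrq zpa izelq dbl glz lrpe
Final line count: 6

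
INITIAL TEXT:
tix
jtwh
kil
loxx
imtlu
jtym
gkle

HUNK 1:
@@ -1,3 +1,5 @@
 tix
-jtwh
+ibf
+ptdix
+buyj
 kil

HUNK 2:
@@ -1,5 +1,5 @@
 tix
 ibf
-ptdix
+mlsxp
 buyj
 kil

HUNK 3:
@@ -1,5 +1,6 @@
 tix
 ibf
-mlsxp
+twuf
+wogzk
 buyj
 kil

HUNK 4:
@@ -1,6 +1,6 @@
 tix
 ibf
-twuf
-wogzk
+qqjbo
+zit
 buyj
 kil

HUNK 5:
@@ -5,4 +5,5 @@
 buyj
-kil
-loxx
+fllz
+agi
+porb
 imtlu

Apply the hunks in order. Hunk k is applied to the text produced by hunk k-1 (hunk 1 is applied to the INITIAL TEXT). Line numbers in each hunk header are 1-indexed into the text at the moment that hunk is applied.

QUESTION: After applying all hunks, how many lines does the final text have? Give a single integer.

Hunk 1: at line 1 remove [jtwh] add [ibf,ptdix,buyj] -> 9 lines: tix ibf ptdix buyj kil loxx imtlu jtym gkle
Hunk 2: at line 1 remove [ptdix] add [mlsxp] -> 9 lines: tix ibf mlsxp buyj kil loxx imtlu jtym gkle
Hunk 3: at line 1 remove [mlsxp] add [twuf,wogzk] -> 10 lines: tix ibf twuf wogzk buyj kil loxx imtlu jtym gkle
Hunk 4: at line 1 remove [twuf,wogzk] add [qqjbo,zit] -> 10 lines: tix ibf qqjbo zit buyj kil loxx imtlu jtym gkle
Hunk 5: at line 5 remove [kil,loxx] add [fllz,agi,porb] -> 11 lines: tix ibf qqjbo zit buyj fllz agi porb imtlu jtym gkle
Final line count: 11

Answer: 11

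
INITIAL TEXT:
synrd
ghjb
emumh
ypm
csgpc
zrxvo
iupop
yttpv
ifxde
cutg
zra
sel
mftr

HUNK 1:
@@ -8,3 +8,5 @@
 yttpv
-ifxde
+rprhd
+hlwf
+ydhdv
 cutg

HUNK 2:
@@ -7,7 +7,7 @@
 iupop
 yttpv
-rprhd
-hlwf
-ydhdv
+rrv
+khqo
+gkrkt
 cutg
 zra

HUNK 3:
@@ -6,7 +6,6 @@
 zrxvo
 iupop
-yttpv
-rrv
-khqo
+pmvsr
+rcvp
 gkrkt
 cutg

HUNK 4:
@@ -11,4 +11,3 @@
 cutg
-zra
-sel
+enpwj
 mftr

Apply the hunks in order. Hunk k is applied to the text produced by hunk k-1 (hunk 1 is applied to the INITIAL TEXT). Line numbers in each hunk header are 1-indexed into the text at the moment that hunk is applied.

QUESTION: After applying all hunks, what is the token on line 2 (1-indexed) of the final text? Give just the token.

Answer: ghjb

Derivation:
Hunk 1: at line 8 remove [ifxde] add [rprhd,hlwf,ydhdv] -> 15 lines: synrd ghjb emumh ypm csgpc zrxvo iupop yttpv rprhd hlwf ydhdv cutg zra sel mftr
Hunk 2: at line 7 remove [rprhd,hlwf,ydhdv] add [rrv,khqo,gkrkt] -> 15 lines: synrd ghjb emumh ypm csgpc zrxvo iupop yttpv rrv khqo gkrkt cutg zra sel mftr
Hunk 3: at line 6 remove [yttpv,rrv,khqo] add [pmvsr,rcvp] -> 14 lines: synrd ghjb emumh ypm csgpc zrxvo iupop pmvsr rcvp gkrkt cutg zra sel mftr
Hunk 4: at line 11 remove [zra,sel] add [enpwj] -> 13 lines: synrd ghjb emumh ypm csgpc zrxvo iupop pmvsr rcvp gkrkt cutg enpwj mftr
Final line 2: ghjb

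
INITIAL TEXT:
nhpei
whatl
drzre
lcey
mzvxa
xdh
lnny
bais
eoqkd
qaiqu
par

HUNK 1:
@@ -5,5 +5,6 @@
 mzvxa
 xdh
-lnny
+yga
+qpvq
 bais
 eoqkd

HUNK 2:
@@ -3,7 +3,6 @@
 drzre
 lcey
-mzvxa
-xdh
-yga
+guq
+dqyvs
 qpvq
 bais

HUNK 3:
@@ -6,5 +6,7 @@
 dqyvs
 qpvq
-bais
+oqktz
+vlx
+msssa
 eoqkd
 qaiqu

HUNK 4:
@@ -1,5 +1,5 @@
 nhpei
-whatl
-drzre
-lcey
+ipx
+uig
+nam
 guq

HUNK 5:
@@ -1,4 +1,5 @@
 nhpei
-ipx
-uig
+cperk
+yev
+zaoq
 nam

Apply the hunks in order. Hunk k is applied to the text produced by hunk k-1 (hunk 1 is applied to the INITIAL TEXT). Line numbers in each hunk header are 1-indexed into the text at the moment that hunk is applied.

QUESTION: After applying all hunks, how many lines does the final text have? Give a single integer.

Answer: 14

Derivation:
Hunk 1: at line 5 remove [lnny] add [yga,qpvq] -> 12 lines: nhpei whatl drzre lcey mzvxa xdh yga qpvq bais eoqkd qaiqu par
Hunk 2: at line 3 remove [mzvxa,xdh,yga] add [guq,dqyvs] -> 11 lines: nhpei whatl drzre lcey guq dqyvs qpvq bais eoqkd qaiqu par
Hunk 3: at line 6 remove [bais] add [oqktz,vlx,msssa] -> 13 lines: nhpei whatl drzre lcey guq dqyvs qpvq oqktz vlx msssa eoqkd qaiqu par
Hunk 4: at line 1 remove [whatl,drzre,lcey] add [ipx,uig,nam] -> 13 lines: nhpei ipx uig nam guq dqyvs qpvq oqktz vlx msssa eoqkd qaiqu par
Hunk 5: at line 1 remove [ipx,uig] add [cperk,yev,zaoq] -> 14 lines: nhpei cperk yev zaoq nam guq dqyvs qpvq oqktz vlx msssa eoqkd qaiqu par
Final line count: 14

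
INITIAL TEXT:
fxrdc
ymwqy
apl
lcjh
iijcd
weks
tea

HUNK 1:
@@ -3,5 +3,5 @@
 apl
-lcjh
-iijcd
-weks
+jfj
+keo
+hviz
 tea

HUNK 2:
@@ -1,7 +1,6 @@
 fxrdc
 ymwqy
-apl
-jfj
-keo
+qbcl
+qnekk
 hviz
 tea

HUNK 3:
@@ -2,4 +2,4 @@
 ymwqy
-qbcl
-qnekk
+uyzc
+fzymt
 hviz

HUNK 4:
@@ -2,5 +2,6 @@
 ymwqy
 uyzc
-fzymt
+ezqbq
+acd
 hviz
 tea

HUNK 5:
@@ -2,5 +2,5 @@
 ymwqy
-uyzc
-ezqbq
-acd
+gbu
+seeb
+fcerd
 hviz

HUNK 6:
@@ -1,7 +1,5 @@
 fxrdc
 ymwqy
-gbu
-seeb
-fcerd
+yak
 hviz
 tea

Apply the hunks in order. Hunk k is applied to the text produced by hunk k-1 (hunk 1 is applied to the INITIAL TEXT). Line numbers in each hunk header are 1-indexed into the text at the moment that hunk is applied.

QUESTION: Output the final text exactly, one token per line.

Hunk 1: at line 3 remove [lcjh,iijcd,weks] add [jfj,keo,hviz] -> 7 lines: fxrdc ymwqy apl jfj keo hviz tea
Hunk 2: at line 1 remove [apl,jfj,keo] add [qbcl,qnekk] -> 6 lines: fxrdc ymwqy qbcl qnekk hviz tea
Hunk 3: at line 2 remove [qbcl,qnekk] add [uyzc,fzymt] -> 6 lines: fxrdc ymwqy uyzc fzymt hviz tea
Hunk 4: at line 2 remove [fzymt] add [ezqbq,acd] -> 7 lines: fxrdc ymwqy uyzc ezqbq acd hviz tea
Hunk 5: at line 2 remove [uyzc,ezqbq,acd] add [gbu,seeb,fcerd] -> 7 lines: fxrdc ymwqy gbu seeb fcerd hviz tea
Hunk 6: at line 1 remove [gbu,seeb,fcerd] add [yak] -> 5 lines: fxrdc ymwqy yak hviz tea

Answer: fxrdc
ymwqy
yak
hviz
tea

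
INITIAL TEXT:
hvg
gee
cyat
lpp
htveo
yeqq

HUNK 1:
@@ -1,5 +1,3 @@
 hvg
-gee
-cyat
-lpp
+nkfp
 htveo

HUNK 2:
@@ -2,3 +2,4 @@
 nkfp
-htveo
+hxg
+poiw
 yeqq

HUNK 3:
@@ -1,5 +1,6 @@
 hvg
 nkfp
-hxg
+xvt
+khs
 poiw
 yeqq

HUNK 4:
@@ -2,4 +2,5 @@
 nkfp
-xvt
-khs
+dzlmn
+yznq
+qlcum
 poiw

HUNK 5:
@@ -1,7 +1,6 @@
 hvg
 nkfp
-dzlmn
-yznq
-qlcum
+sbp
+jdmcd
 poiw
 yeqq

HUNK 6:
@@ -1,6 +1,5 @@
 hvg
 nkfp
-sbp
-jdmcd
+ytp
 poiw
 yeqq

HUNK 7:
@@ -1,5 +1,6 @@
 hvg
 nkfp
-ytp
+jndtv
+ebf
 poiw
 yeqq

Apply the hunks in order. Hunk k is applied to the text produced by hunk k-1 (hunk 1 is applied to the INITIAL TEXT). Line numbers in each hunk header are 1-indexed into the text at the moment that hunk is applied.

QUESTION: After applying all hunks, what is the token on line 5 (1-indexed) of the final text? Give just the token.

Answer: poiw

Derivation:
Hunk 1: at line 1 remove [gee,cyat,lpp] add [nkfp] -> 4 lines: hvg nkfp htveo yeqq
Hunk 2: at line 2 remove [htveo] add [hxg,poiw] -> 5 lines: hvg nkfp hxg poiw yeqq
Hunk 3: at line 1 remove [hxg] add [xvt,khs] -> 6 lines: hvg nkfp xvt khs poiw yeqq
Hunk 4: at line 2 remove [xvt,khs] add [dzlmn,yznq,qlcum] -> 7 lines: hvg nkfp dzlmn yznq qlcum poiw yeqq
Hunk 5: at line 1 remove [dzlmn,yznq,qlcum] add [sbp,jdmcd] -> 6 lines: hvg nkfp sbp jdmcd poiw yeqq
Hunk 6: at line 1 remove [sbp,jdmcd] add [ytp] -> 5 lines: hvg nkfp ytp poiw yeqq
Hunk 7: at line 1 remove [ytp] add [jndtv,ebf] -> 6 lines: hvg nkfp jndtv ebf poiw yeqq
Final line 5: poiw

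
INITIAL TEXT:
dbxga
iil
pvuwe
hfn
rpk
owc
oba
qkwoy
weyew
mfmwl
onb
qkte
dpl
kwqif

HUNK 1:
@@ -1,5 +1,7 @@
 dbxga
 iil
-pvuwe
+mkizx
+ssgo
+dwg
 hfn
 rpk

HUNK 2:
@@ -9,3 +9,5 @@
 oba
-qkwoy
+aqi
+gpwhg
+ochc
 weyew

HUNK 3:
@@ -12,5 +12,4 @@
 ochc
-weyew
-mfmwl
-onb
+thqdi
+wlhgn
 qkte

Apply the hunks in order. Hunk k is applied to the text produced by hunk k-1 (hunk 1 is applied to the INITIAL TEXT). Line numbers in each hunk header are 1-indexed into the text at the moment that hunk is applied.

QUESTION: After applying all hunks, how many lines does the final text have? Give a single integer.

Answer: 17

Derivation:
Hunk 1: at line 1 remove [pvuwe] add [mkizx,ssgo,dwg] -> 16 lines: dbxga iil mkizx ssgo dwg hfn rpk owc oba qkwoy weyew mfmwl onb qkte dpl kwqif
Hunk 2: at line 9 remove [qkwoy] add [aqi,gpwhg,ochc] -> 18 lines: dbxga iil mkizx ssgo dwg hfn rpk owc oba aqi gpwhg ochc weyew mfmwl onb qkte dpl kwqif
Hunk 3: at line 12 remove [weyew,mfmwl,onb] add [thqdi,wlhgn] -> 17 lines: dbxga iil mkizx ssgo dwg hfn rpk owc oba aqi gpwhg ochc thqdi wlhgn qkte dpl kwqif
Final line count: 17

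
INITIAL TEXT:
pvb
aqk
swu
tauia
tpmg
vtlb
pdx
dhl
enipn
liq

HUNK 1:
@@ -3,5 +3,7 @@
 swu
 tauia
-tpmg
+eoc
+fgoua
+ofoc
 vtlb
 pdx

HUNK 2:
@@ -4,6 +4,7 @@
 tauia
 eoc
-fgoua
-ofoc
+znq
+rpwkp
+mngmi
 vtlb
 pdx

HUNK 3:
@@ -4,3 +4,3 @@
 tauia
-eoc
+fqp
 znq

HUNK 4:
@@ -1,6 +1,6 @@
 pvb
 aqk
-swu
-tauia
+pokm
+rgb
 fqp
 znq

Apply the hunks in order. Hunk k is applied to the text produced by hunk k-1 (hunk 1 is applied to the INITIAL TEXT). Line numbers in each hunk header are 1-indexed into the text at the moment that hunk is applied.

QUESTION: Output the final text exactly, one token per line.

Hunk 1: at line 3 remove [tpmg] add [eoc,fgoua,ofoc] -> 12 lines: pvb aqk swu tauia eoc fgoua ofoc vtlb pdx dhl enipn liq
Hunk 2: at line 4 remove [fgoua,ofoc] add [znq,rpwkp,mngmi] -> 13 lines: pvb aqk swu tauia eoc znq rpwkp mngmi vtlb pdx dhl enipn liq
Hunk 3: at line 4 remove [eoc] add [fqp] -> 13 lines: pvb aqk swu tauia fqp znq rpwkp mngmi vtlb pdx dhl enipn liq
Hunk 4: at line 1 remove [swu,tauia] add [pokm,rgb] -> 13 lines: pvb aqk pokm rgb fqp znq rpwkp mngmi vtlb pdx dhl enipn liq

Answer: pvb
aqk
pokm
rgb
fqp
znq
rpwkp
mngmi
vtlb
pdx
dhl
enipn
liq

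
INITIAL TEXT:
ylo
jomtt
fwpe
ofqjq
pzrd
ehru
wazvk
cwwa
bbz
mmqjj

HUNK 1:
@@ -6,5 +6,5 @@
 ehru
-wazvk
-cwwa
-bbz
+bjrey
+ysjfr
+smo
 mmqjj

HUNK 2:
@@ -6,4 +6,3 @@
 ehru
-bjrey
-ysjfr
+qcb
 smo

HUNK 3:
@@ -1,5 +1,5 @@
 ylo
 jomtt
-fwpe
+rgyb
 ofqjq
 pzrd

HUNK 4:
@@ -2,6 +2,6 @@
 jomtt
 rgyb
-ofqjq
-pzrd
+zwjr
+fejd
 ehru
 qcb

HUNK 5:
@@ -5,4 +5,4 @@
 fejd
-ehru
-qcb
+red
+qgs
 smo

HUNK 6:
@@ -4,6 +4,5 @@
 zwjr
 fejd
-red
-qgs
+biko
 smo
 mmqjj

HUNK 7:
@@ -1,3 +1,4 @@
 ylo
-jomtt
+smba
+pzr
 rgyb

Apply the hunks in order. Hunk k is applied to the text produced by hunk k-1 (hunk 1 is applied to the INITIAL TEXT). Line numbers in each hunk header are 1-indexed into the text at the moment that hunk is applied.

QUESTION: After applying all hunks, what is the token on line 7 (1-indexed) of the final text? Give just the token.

Answer: biko

Derivation:
Hunk 1: at line 6 remove [wazvk,cwwa,bbz] add [bjrey,ysjfr,smo] -> 10 lines: ylo jomtt fwpe ofqjq pzrd ehru bjrey ysjfr smo mmqjj
Hunk 2: at line 6 remove [bjrey,ysjfr] add [qcb] -> 9 lines: ylo jomtt fwpe ofqjq pzrd ehru qcb smo mmqjj
Hunk 3: at line 1 remove [fwpe] add [rgyb] -> 9 lines: ylo jomtt rgyb ofqjq pzrd ehru qcb smo mmqjj
Hunk 4: at line 2 remove [ofqjq,pzrd] add [zwjr,fejd] -> 9 lines: ylo jomtt rgyb zwjr fejd ehru qcb smo mmqjj
Hunk 5: at line 5 remove [ehru,qcb] add [red,qgs] -> 9 lines: ylo jomtt rgyb zwjr fejd red qgs smo mmqjj
Hunk 6: at line 4 remove [red,qgs] add [biko] -> 8 lines: ylo jomtt rgyb zwjr fejd biko smo mmqjj
Hunk 7: at line 1 remove [jomtt] add [smba,pzr] -> 9 lines: ylo smba pzr rgyb zwjr fejd biko smo mmqjj
Final line 7: biko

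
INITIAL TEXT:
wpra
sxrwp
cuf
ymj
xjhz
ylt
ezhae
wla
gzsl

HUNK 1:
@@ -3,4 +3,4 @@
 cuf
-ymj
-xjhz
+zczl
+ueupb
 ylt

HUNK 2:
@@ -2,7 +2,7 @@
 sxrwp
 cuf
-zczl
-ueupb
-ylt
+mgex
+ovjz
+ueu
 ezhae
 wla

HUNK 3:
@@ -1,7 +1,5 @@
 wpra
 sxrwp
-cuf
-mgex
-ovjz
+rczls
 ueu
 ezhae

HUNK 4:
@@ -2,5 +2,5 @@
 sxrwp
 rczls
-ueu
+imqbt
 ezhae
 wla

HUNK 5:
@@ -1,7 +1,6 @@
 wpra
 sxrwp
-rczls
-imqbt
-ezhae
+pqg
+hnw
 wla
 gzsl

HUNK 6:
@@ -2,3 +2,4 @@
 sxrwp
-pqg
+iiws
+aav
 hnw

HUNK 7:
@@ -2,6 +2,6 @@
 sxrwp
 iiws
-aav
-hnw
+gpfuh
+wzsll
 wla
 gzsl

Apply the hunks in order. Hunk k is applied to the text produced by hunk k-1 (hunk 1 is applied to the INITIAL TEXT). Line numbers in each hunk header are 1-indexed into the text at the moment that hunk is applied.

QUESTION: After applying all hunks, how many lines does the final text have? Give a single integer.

Hunk 1: at line 3 remove [ymj,xjhz] add [zczl,ueupb] -> 9 lines: wpra sxrwp cuf zczl ueupb ylt ezhae wla gzsl
Hunk 2: at line 2 remove [zczl,ueupb,ylt] add [mgex,ovjz,ueu] -> 9 lines: wpra sxrwp cuf mgex ovjz ueu ezhae wla gzsl
Hunk 3: at line 1 remove [cuf,mgex,ovjz] add [rczls] -> 7 lines: wpra sxrwp rczls ueu ezhae wla gzsl
Hunk 4: at line 2 remove [ueu] add [imqbt] -> 7 lines: wpra sxrwp rczls imqbt ezhae wla gzsl
Hunk 5: at line 1 remove [rczls,imqbt,ezhae] add [pqg,hnw] -> 6 lines: wpra sxrwp pqg hnw wla gzsl
Hunk 6: at line 2 remove [pqg] add [iiws,aav] -> 7 lines: wpra sxrwp iiws aav hnw wla gzsl
Hunk 7: at line 2 remove [aav,hnw] add [gpfuh,wzsll] -> 7 lines: wpra sxrwp iiws gpfuh wzsll wla gzsl
Final line count: 7

Answer: 7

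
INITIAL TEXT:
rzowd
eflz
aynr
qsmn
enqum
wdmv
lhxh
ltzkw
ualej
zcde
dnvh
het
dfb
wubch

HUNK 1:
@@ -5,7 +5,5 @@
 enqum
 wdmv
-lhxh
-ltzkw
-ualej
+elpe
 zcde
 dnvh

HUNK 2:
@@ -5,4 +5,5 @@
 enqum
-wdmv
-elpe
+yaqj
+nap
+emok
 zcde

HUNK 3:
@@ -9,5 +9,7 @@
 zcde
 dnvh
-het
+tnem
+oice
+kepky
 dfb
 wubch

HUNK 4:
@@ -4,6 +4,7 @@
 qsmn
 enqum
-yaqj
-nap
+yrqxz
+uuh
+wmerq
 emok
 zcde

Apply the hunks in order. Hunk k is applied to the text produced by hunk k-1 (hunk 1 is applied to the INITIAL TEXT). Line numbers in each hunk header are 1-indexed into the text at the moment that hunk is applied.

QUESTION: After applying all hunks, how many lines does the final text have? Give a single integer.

Hunk 1: at line 5 remove [lhxh,ltzkw,ualej] add [elpe] -> 12 lines: rzowd eflz aynr qsmn enqum wdmv elpe zcde dnvh het dfb wubch
Hunk 2: at line 5 remove [wdmv,elpe] add [yaqj,nap,emok] -> 13 lines: rzowd eflz aynr qsmn enqum yaqj nap emok zcde dnvh het dfb wubch
Hunk 3: at line 9 remove [het] add [tnem,oice,kepky] -> 15 lines: rzowd eflz aynr qsmn enqum yaqj nap emok zcde dnvh tnem oice kepky dfb wubch
Hunk 4: at line 4 remove [yaqj,nap] add [yrqxz,uuh,wmerq] -> 16 lines: rzowd eflz aynr qsmn enqum yrqxz uuh wmerq emok zcde dnvh tnem oice kepky dfb wubch
Final line count: 16

Answer: 16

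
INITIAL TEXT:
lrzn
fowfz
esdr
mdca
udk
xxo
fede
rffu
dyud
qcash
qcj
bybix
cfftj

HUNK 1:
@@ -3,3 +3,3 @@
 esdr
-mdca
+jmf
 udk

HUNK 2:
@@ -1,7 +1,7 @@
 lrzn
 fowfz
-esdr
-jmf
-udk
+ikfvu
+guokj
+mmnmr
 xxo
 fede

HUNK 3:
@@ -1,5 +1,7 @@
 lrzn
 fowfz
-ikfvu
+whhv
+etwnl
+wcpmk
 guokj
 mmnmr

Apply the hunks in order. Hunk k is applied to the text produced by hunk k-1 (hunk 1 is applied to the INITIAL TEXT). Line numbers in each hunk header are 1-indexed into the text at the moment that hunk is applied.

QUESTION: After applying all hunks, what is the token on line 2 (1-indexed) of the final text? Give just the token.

Hunk 1: at line 3 remove [mdca] add [jmf] -> 13 lines: lrzn fowfz esdr jmf udk xxo fede rffu dyud qcash qcj bybix cfftj
Hunk 2: at line 1 remove [esdr,jmf,udk] add [ikfvu,guokj,mmnmr] -> 13 lines: lrzn fowfz ikfvu guokj mmnmr xxo fede rffu dyud qcash qcj bybix cfftj
Hunk 3: at line 1 remove [ikfvu] add [whhv,etwnl,wcpmk] -> 15 lines: lrzn fowfz whhv etwnl wcpmk guokj mmnmr xxo fede rffu dyud qcash qcj bybix cfftj
Final line 2: fowfz

Answer: fowfz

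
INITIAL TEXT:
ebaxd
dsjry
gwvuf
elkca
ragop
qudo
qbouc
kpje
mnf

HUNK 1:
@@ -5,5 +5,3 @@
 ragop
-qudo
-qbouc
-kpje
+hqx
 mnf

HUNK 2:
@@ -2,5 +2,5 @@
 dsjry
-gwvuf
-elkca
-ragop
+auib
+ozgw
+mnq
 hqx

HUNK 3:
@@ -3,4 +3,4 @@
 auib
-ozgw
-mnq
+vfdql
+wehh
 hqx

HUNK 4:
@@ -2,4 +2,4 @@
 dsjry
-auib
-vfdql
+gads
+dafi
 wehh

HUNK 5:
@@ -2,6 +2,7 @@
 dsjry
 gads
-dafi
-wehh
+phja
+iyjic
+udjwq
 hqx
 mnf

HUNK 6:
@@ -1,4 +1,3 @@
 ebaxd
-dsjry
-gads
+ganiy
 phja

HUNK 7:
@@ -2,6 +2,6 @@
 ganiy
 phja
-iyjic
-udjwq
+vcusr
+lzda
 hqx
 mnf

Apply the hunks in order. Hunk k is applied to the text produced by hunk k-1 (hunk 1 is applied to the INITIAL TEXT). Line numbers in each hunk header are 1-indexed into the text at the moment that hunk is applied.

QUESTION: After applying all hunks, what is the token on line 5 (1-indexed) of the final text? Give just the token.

Hunk 1: at line 5 remove [qudo,qbouc,kpje] add [hqx] -> 7 lines: ebaxd dsjry gwvuf elkca ragop hqx mnf
Hunk 2: at line 2 remove [gwvuf,elkca,ragop] add [auib,ozgw,mnq] -> 7 lines: ebaxd dsjry auib ozgw mnq hqx mnf
Hunk 3: at line 3 remove [ozgw,mnq] add [vfdql,wehh] -> 7 lines: ebaxd dsjry auib vfdql wehh hqx mnf
Hunk 4: at line 2 remove [auib,vfdql] add [gads,dafi] -> 7 lines: ebaxd dsjry gads dafi wehh hqx mnf
Hunk 5: at line 2 remove [dafi,wehh] add [phja,iyjic,udjwq] -> 8 lines: ebaxd dsjry gads phja iyjic udjwq hqx mnf
Hunk 6: at line 1 remove [dsjry,gads] add [ganiy] -> 7 lines: ebaxd ganiy phja iyjic udjwq hqx mnf
Hunk 7: at line 2 remove [iyjic,udjwq] add [vcusr,lzda] -> 7 lines: ebaxd ganiy phja vcusr lzda hqx mnf
Final line 5: lzda

Answer: lzda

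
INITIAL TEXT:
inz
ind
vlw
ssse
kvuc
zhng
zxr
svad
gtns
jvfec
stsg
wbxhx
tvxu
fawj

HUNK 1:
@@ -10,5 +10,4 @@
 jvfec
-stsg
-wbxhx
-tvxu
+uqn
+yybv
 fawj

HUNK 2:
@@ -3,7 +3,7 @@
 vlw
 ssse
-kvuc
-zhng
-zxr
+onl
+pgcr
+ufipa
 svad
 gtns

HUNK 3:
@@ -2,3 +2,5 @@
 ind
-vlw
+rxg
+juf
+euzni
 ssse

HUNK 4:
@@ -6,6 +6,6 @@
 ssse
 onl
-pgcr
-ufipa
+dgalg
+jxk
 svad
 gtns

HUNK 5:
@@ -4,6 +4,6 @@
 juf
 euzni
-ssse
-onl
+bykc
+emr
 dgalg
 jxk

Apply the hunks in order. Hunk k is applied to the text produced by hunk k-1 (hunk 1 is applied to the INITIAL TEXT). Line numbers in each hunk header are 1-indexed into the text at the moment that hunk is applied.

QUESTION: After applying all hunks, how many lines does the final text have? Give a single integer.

Hunk 1: at line 10 remove [stsg,wbxhx,tvxu] add [uqn,yybv] -> 13 lines: inz ind vlw ssse kvuc zhng zxr svad gtns jvfec uqn yybv fawj
Hunk 2: at line 3 remove [kvuc,zhng,zxr] add [onl,pgcr,ufipa] -> 13 lines: inz ind vlw ssse onl pgcr ufipa svad gtns jvfec uqn yybv fawj
Hunk 3: at line 2 remove [vlw] add [rxg,juf,euzni] -> 15 lines: inz ind rxg juf euzni ssse onl pgcr ufipa svad gtns jvfec uqn yybv fawj
Hunk 4: at line 6 remove [pgcr,ufipa] add [dgalg,jxk] -> 15 lines: inz ind rxg juf euzni ssse onl dgalg jxk svad gtns jvfec uqn yybv fawj
Hunk 5: at line 4 remove [ssse,onl] add [bykc,emr] -> 15 lines: inz ind rxg juf euzni bykc emr dgalg jxk svad gtns jvfec uqn yybv fawj
Final line count: 15

Answer: 15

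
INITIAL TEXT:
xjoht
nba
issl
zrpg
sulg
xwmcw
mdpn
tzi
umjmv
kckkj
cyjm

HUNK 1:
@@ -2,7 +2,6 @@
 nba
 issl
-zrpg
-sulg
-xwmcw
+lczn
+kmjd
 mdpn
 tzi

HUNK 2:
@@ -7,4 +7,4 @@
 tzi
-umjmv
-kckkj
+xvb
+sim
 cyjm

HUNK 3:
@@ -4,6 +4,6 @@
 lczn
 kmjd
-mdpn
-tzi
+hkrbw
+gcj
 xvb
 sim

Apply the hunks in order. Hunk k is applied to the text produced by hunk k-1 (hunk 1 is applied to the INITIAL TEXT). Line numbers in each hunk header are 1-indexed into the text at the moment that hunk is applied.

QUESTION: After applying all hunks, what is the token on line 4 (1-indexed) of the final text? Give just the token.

Hunk 1: at line 2 remove [zrpg,sulg,xwmcw] add [lczn,kmjd] -> 10 lines: xjoht nba issl lczn kmjd mdpn tzi umjmv kckkj cyjm
Hunk 2: at line 7 remove [umjmv,kckkj] add [xvb,sim] -> 10 lines: xjoht nba issl lczn kmjd mdpn tzi xvb sim cyjm
Hunk 3: at line 4 remove [mdpn,tzi] add [hkrbw,gcj] -> 10 lines: xjoht nba issl lczn kmjd hkrbw gcj xvb sim cyjm
Final line 4: lczn

Answer: lczn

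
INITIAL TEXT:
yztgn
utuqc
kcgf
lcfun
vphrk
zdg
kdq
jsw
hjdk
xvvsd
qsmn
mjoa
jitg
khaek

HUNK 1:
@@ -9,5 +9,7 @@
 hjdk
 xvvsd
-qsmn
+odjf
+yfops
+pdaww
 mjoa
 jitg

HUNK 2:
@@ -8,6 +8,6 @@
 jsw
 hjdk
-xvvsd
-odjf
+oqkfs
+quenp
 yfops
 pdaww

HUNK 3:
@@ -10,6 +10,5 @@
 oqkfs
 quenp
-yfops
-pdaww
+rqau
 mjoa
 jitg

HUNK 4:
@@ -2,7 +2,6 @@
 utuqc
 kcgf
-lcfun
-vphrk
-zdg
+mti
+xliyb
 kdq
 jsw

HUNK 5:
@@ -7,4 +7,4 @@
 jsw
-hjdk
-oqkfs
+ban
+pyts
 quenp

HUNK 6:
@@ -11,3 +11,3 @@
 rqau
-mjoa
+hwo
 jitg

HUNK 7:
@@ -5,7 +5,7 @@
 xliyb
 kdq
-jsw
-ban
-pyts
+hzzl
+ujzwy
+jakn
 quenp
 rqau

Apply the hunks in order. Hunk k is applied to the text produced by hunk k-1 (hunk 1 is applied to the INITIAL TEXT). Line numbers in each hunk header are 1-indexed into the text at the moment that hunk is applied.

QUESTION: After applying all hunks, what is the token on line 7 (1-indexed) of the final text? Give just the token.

Answer: hzzl

Derivation:
Hunk 1: at line 9 remove [qsmn] add [odjf,yfops,pdaww] -> 16 lines: yztgn utuqc kcgf lcfun vphrk zdg kdq jsw hjdk xvvsd odjf yfops pdaww mjoa jitg khaek
Hunk 2: at line 8 remove [xvvsd,odjf] add [oqkfs,quenp] -> 16 lines: yztgn utuqc kcgf lcfun vphrk zdg kdq jsw hjdk oqkfs quenp yfops pdaww mjoa jitg khaek
Hunk 3: at line 10 remove [yfops,pdaww] add [rqau] -> 15 lines: yztgn utuqc kcgf lcfun vphrk zdg kdq jsw hjdk oqkfs quenp rqau mjoa jitg khaek
Hunk 4: at line 2 remove [lcfun,vphrk,zdg] add [mti,xliyb] -> 14 lines: yztgn utuqc kcgf mti xliyb kdq jsw hjdk oqkfs quenp rqau mjoa jitg khaek
Hunk 5: at line 7 remove [hjdk,oqkfs] add [ban,pyts] -> 14 lines: yztgn utuqc kcgf mti xliyb kdq jsw ban pyts quenp rqau mjoa jitg khaek
Hunk 6: at line 11 remove [mjoa] add [hwo] -> 14 lines: yztgn utuqc kcgf mti xliyb kdq jsw ban pyts quenp rqau hwo jitg khaek
Hunk 7: at line 5 remove [jsw,ban,pyts] add [hzzl,ujzwy,jakn] -> 14 lines: yztgn utuqc kcgf mti xliyb kdq hzzl ujzwy jakn quenp rqau hwo jitg khaek
Final line 7: hzzl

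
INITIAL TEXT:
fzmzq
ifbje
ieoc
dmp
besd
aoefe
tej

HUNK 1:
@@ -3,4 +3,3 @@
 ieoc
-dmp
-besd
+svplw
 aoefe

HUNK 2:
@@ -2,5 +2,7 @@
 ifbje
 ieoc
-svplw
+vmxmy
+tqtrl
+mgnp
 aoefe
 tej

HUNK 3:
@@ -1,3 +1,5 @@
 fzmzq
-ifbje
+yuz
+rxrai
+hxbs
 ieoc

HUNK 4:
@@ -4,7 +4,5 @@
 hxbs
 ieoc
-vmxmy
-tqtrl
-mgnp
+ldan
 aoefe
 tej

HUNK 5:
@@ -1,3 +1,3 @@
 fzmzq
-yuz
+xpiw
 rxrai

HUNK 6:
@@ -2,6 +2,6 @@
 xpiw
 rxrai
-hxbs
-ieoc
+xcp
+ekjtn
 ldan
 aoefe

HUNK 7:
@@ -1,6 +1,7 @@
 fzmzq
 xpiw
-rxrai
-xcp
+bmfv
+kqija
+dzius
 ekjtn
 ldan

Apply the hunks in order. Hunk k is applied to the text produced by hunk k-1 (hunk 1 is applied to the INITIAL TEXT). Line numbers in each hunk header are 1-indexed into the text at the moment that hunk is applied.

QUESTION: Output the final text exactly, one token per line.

Hunk 1: at line 3 remove [dmp,besd] add [svplw] -> 6 lines: fzmzq ifbje ieoc svplw aoefe tej
Hunk 2: at line 2 remove [svplw] add [vmxmy,tqtrl,mgnp] -> 8 lines: fzmzq ifbje ieoc vmxmy tqtrl mgnp aoefe tej
Hunk 3: at line 1 remove [ifbje] add [yuz,rxrai,hxbs] -> 10 lines: fzmzq yuz rxrai hxbs ieoc vmxmy tqtrl mgnp aoefe tej
Hunk 4: at line 4 remove [vmxmy,tqtrl,mgnp] add [ldan] -> 8 lines: fzmzq yuz rxrai hxbs ieoc ldan aoefe tej
Hunk 5: at line 1 remove [yuz] add [xpiw] -> 8 lines: fzmzq xpiw rxrai hxbs ieoc ldan aoefe tej
Hunk 6: at line 2 remove [hxbs,ieoc] add [xcp,ekjtn] -> 8 lines: fzmzq xpiw rxrai xcp ekjtn ldan aoefe tej
Hunk 7: at line 1 remove [rxrai,xcp] add [bmfv,kqija,dzius] -> 9 lines: fzmzq xpiw bmfv kqija dzius ekjtn ldan aoefe tej

Answer: fzmzq
xpiw
bmfv
kqija
dzius
ekjtn
ldan
aoefe
tej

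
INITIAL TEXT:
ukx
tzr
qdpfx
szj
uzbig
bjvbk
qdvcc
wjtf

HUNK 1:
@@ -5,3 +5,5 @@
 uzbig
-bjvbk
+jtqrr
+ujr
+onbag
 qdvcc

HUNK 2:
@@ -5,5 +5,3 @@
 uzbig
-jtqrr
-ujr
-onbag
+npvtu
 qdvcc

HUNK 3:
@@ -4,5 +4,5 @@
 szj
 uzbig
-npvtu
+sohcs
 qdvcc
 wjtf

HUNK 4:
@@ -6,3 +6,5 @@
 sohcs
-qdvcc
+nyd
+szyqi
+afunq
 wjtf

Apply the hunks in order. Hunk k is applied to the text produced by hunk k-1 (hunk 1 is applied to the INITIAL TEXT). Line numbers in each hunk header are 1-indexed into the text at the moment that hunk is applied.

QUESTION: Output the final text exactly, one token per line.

Answer: ukx
tzr
qdpfx
szj
uzbig
sohcs
nyd
szyqi
afunq
wjtf

Derivation:
Hunk 1: at line 5 remove [bjvbk] add [jtqrr,ujr,onbag] -> 10 lines: ukx tzr qdpfx szj uzbig jtqrr ujr onbag qdvcc wjtf
Hunk 2: at line 5 remove [jtqrr,ujr,onbag] add [npvtu] -> 8 lines: ukx tzr qdpfx szj uzbig npvtu qdvcc wjtf
Hunk 3: at line 4 remove [npvtu] add [sohcs] -> 8 lines: ukx tzr qdpfx szj uzbig sohcs qdvcc wjtf
Hunk 4: at line 6 remove [qdvcc] add [nyd,szyqi,afunq] -> 10 lines: ukx tzr qdpfx szj uzbig sohcs nyd szyqi afunq wjtf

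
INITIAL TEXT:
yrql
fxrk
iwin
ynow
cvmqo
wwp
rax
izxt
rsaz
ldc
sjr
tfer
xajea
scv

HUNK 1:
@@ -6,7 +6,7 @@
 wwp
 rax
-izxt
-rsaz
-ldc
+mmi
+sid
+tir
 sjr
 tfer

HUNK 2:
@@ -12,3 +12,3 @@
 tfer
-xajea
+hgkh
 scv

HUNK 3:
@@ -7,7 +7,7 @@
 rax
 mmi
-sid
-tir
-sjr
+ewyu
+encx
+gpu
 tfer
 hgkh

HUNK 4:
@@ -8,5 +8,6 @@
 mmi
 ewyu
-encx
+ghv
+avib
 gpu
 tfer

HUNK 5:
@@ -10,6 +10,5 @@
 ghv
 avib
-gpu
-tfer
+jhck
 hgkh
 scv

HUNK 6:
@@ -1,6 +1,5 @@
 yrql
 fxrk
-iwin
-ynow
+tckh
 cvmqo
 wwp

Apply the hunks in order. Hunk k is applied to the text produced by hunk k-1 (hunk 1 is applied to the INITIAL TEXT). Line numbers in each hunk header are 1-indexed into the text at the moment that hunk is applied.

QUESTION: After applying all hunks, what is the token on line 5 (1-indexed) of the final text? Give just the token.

Hunk 1: at line 6 remove [izxt,rsaz,ldc] add [mmi,sid,tir] -> 14 lines: yrql fxrk iwin ynow cvmqo wwp rax mmi sid tir sjr tfer xajea scv
Hunk 2: at line 12 remove [xajea] add [hgkh] -> 14 lines: yrql fxrk iwin ynow cvmqo wwp rax mmi sid tir sjr tfer hgkh scv
Hunk 3: at line 7 remove [sid,tir,sjr] add [ewyu,encx,gpu] -> 14 lines: yrql fxrk iwin ynow cvmqo wwp rax mmi ewyu encx gpu tfer hgkh scv
Hunk 4: at line 8 remove [encx] add [ghv,avib] -> 15 lines: yrql fxrk iwin ynow cvmqo wwp rax mmi ewyu ghv avib gpu tfer hgkh scv
Hunk 5: at line 10 remove [gpu,tfer] add [jhck] -> 14 lines: yrql fxrk iwin ynow cvmqo wwp rax mmi ewyu ghv avib jhck hgkh scv
Hunk 6: at line 1 remove [iwin,ynow] add [tckh] -> 13 lines: yrql fxrk tckh cvmqo wwp rax mmi ewyu ghv avib jhck hgkh scv
Final line 5: wwp

Answer: wwp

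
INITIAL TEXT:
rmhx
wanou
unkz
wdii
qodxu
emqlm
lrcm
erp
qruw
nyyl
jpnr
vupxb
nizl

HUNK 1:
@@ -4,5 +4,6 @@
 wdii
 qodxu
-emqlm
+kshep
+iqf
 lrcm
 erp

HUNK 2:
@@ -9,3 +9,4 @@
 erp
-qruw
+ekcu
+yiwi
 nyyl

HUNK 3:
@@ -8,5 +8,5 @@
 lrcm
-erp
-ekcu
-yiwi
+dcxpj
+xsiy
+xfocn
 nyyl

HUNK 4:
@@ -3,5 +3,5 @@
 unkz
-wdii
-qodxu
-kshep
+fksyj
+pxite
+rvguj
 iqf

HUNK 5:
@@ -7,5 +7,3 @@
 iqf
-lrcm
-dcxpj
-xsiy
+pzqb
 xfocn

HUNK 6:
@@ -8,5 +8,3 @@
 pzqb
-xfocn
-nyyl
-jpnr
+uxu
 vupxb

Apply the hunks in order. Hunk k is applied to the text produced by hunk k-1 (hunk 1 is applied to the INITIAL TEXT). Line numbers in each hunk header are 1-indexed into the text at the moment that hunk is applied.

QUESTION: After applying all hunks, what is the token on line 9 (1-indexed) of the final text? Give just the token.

Hunk 1: at line 4 remove [emqlm] add [kshep,iqf] -> 14 lines: rmhx wanou unkz wdii qodxu kshep iqf lrcm erp qruw nyyl jpnr vupxb nizl
Hunk 2: at line 9 remove [qruw] add [ekcu,yiwi] -> 15 lines: rmhx wanou unkz wdii qodxu kshep iqf lrcm erp ekcu yiwi nyyl jpnr vupxb nizl
Hunk 3: at line 8 remove [erp,ekcu,yiwi] add [dcxpj,xsiy,xfocn] -> 15 lines: rmhx wanou unkz wdii qodxu kshep iqf lrcm dcxpj xsiy xfocn nyyl jpnr vupxb nizl
Hunk 4: at line 3 remove [wdii,qodxu,kshep] add [fksyj,pxite,rvguj] -> 15 lines: rmhx wanou unkz fksyj pxite rvguj iqf lrcm dcxpj xsiy xfocn nyyl jpnr vupxb nizl
Hunk 5: at line 7 remove [lrcm,dcxpj,xsiy] add [pzqb] -> 13 lines: rmhx wanou unkz fksyj pxite rvguj iqf pzqb xfocn nyyl jpnr vupxb nizl
Hunk 6: at line 8 remove [xfocn,nyyl,jpnr] add [uxu] -> 11 lines: rmhx wanou unkz fksyj pxite rvguj iqf pzqb uxu vupxb nizl
Final line 9: uxu

Answer: uxu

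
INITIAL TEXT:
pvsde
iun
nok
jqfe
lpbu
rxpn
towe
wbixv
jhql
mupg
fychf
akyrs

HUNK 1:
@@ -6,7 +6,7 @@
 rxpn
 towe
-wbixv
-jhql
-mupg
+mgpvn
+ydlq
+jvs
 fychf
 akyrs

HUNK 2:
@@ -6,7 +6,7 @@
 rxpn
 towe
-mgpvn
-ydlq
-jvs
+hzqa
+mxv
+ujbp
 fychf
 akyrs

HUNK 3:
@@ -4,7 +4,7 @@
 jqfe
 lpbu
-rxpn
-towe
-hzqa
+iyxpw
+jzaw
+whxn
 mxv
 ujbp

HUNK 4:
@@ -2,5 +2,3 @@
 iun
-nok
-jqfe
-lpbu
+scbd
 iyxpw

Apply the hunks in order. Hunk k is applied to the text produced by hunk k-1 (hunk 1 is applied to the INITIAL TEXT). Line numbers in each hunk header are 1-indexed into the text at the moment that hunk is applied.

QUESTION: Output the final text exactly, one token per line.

Hunk 1: at line 6 remove [wbixv,jhql,mupg] add [mgpvn,ydlq,jvs] -> 12 lines: pvsde iun nok jqfe lpbu rxpn towe mgpvn ydlq jvs fychf akyrs
Hunk 2: at line 6 remove [mgpvn,ydlq,jvs] add [hzqa,mxv,ujbp] -> 12 lines: pvsde iun nok jqfe lpbu rxpn towe hzqa mxv ujbp fychf akyrs
Hunk 3: at line 4 remove [rxpn,towe,hzqa] add [iyxpw,jzaw,whxn] -> 12 lines: pvsde iun nok jqfe lpbu iyxpw jzaw whxn mxv ujbp fychf akyrs
Hunk 4: at line 2 remove [nok,jqfe,lpbu] add [scbd] -> 10 lines: pvsde iun scbd iyxpw jzaw whxn mxv ujbp fychf akyrs

Answer: pvsde
iun
scbd
iyxpw
jzaw
whxn
mxv
ujbp
fychf
akyrs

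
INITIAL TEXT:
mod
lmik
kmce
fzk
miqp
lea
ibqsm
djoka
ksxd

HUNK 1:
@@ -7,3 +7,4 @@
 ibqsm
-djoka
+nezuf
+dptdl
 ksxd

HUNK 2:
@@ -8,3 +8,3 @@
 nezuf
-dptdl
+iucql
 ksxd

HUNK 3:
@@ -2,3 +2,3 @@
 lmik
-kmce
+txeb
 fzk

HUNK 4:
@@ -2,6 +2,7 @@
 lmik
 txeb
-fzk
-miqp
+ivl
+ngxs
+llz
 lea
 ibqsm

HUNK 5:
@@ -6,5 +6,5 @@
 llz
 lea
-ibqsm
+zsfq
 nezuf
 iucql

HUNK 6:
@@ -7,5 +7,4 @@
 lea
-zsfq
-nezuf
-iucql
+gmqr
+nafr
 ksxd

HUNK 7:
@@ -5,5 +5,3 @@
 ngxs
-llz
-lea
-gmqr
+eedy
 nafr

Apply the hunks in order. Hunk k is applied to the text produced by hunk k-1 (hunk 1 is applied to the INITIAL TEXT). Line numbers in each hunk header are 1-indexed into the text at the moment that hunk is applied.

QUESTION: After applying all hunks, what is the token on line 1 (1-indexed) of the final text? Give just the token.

Hunk 1: at line 7 remove [djoka] add [nezuf,dptdl] -> 10 lines: mod lmik kmce fzk miqp lea ibqsm nezuf dptdl ksxd
Hunk 2: at line 8 remove [dptdl] add [iucql] -> 10 lines: mod lmik kmce fzk miqp lea ibqsm nezuf iucql ksxd
Hunk 3: at line 2 remove [kmce] add [txeb] -> 10 lines: mod lmik txeb fzk miqp lea ibqsm nezuf iucql ksxd
Hunk 4: at line 2 remove [fzk,miqp] add [ivl,ngxs,llz] -> 11 lines: mod lmik txeb ivl ngxs llz lea ibqsm nezuf iucql ksxd
Hunk 5: at line 6 remove [ibqsm] add [zsfq] -> 11 lines: mod lmik txeb ivl ngxs llz lea zsfq nezuf iucql ksxd
Hunk 6: at line 7 remove [zsfq,nezuf,iucql] add [gmqr,nafr] -> 10 lines: mod lmik txeb ivl ngxs llz lea gmqr nafr ksxd
Hunk 7: at line 5 remove [llz,lea,gmqr] add [eedy] -> 8 lines: mod lmik txeb ivl ngxs eedy nafr ksxd
Final line 1: mod

Answer: mod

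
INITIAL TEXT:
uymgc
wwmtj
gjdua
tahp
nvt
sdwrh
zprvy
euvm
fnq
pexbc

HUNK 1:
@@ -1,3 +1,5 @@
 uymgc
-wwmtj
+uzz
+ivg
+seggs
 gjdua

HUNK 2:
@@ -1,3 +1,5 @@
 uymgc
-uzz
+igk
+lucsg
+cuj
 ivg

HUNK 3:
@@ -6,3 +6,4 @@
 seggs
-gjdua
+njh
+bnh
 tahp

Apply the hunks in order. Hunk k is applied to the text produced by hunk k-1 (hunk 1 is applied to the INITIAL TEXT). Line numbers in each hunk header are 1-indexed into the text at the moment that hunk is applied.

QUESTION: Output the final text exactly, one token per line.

Hunk 1: at line 1 remove [wwmtj] add [uzz,ivg,seggs] -> 12 lines: uymgc uzz ivg seggs gjdua tahp nvt sdwrh zprvy euvm fnq pexbc
Hunk 2: at line 1 remove [uzz] add [igk,lucsg,cuj] -> 14 lines: uymgc igk lucsg cuj ivg seggs gjdua tahp nvt sdwrh zprvy euvm fnq pexbc
Hunk 3: at line 6 remove [gjdua] add [njh,bnh] -> 15 lines: uymgc igk lucsg cuj ivg seggs njh bnh tahp nvt sdwrh zprvy euvm fnq pexbc

Answer: uymgc
igk
lucsg
cuj
ivg
seggs
njh
bnh
tahp
nvt
sdwrh
zprvy
euvm
fnq
pexbc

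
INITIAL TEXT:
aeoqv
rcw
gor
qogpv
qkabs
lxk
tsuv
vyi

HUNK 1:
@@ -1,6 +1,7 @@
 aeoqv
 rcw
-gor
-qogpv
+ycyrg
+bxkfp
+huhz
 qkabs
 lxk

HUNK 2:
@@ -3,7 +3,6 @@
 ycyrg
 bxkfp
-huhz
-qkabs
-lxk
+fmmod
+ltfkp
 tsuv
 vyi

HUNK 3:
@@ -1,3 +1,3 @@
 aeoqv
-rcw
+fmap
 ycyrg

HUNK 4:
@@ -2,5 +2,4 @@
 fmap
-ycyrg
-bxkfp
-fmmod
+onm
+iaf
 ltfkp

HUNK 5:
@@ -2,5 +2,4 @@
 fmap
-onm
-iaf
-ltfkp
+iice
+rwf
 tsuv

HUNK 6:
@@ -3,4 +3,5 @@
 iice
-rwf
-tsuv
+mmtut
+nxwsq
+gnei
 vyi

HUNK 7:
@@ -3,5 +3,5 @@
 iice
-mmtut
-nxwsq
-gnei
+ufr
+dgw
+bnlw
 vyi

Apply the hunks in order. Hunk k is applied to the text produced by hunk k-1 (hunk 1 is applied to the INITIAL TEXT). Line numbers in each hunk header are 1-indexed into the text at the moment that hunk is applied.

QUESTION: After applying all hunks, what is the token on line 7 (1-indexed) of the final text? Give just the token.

Hunk 1: at line 1 remove [gor,qogpv] add [ycyrg,bxkfp,huhz] -> 9 lines: aeoqv rcw ycyrg bxkfp huhz qkabs lxk tsuv vyi
Hunk 2: at line 3 remove [huhz,qkabs,lxk] add [fmmod,ltfkp] -> 8 lines: aeoqv rcw ycyrg bxkfp fmmod ltfkp tsuv vyi
Hunk 3: at line 1 remove [rcw] add [fmap] -> 8 lines: aeoqv fmap ycyrg bxkfp fmmod ltfkp tsuv vyi
Hunk 4: at line 2 remove [ycyrg,bxkfp,fmmod] add [onm,iaf] -> 7 lines: aeoqv fmap onm iaf ltfkp tsuv vyi
Hunk 5: at line 2 remove [onm,iaf,ltfkp] add [iice,rwf] -> 6 lines: aeoqv fmap iice rwf tsuv vyi
Hunk 6: at line 3 remove [rwf,tsuv] add [mmtut,nxwsq,gnei] -> 7 lines: aeoqv fmap iice mmtut nxwsq gnei vyi
Hunk 7: at line 3 remove [mmtut,nxwsq,gnei] add [ufr,dgw,bnlw] -> 7 lines: aeoqv fmap iice ufr dgw bnlw vyi
Final line 7: vyi

Answer: vyi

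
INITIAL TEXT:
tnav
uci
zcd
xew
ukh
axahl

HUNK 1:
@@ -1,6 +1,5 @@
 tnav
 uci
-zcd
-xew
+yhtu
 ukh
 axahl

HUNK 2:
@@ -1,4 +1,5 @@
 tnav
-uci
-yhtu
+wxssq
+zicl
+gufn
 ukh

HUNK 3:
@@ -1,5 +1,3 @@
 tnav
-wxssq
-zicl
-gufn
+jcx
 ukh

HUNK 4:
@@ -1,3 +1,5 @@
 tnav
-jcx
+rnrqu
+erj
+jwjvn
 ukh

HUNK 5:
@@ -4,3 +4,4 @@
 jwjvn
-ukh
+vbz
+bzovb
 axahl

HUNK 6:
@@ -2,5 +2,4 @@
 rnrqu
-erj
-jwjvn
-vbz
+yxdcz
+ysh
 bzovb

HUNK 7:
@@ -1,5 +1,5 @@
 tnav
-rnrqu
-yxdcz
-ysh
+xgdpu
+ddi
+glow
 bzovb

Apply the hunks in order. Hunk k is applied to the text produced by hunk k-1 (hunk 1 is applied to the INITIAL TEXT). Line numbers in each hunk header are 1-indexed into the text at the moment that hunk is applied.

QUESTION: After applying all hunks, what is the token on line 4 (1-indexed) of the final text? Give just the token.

Answer: glow

Derivation:
Hunk 1: at line 1 remove [zcd,xew] add [yhtu] -> 5 lines: tnav uci yhtu ukh axahl
Hunk 2: at line 1 remove [uci,yhtu] add [wxssq,zicl,gufn] -> 6 lines: tnav wxssq zicl gufn ukh axahl
Hunk 3: at line 1 remove [wxssq,zicl,gufn] add [jcx] -> 4 lines: tnav jcx ukh axahl
Hunk 4: at line 1 remove [jcx] add [rnrqu,erj,jwjvn] -> 6 lines: tnav rnrqu erj jwjvn ukh axahl
Hunk 5: at line 4 remove [ukh] add [vbz,bzovb] -> 7 lines: tnav rnrqu erj jwjvn vbz bzovb axahl
Hunk 6: at line 2 remove [erj,jwjvn,vbz] add [yxdcz,ysh] -> 6 lines: tnav rnrqu yxdcz ysh bzovb axahl
Hunk 7: at line 1 remove [rnrqu,yxdcz,ysh] add [xgdpu,ddi,glow] -> 6 lines: tnav xgdpu ddi glow bzovb axahl
Final line 4: glow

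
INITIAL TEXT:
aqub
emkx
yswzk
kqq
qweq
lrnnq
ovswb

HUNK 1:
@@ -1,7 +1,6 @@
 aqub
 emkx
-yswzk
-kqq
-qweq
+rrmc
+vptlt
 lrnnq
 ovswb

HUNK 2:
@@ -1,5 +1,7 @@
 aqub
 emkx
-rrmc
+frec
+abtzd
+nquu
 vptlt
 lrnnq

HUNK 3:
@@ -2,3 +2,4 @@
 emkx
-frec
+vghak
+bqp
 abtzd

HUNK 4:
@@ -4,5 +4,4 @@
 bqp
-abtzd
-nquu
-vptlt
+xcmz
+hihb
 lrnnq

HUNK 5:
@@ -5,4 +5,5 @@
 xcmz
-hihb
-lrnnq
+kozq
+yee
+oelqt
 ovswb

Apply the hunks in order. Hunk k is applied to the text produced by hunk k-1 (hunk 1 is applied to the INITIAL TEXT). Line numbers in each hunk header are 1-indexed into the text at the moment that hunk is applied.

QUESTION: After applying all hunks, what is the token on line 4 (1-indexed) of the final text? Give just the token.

Answer: bqp

Derivation:
Hunk 1: at line 1 remove [yswzk,kqq,qweq] add [rrmc,vptlt] -> 6 lines: aqub emkx rrmc vptlt lrnnq ovswb
Hunk 2: at line 1 remove [rrmc] add [frec,abtzd,nquu] -> 8 lines: aqub emkx frec abtzd nquu vptlt lrnnq ovswb
Hunk 3: at line 2 remove [frec] add [vghak,bqp] -> 9 lines: aqub emkx vghak bqp abtzd nquu vptlt lrnnq ovswb
Hunk 4: at line 4 remove [abtzd,nquu,vptlt] add [xcmz,hihb] -> 8 lines: aqub emkx vghak bqp xcmz hihb lrnnq ovswb
Hunk 5: at line 5 remove [hihb,lrnnq] add [kozq,yee,oelqt] -> 9 lines: aqub emkx vghak bqp xcmz kozq yee oelqt ovswb
Final line 4: bqp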